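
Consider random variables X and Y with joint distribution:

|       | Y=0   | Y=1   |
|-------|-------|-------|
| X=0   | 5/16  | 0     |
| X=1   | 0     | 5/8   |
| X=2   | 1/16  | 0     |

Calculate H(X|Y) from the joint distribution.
Marginal P(Y) (column sums):
  P(Y=0) = 5/16 + 0 + 1/16 = 3/8
  P(Y=1) = 0 + 5/8 + 0 = 5/8

H(X|Y) = -Σ P(X,Y)·log₂ P(X|Y), where P(X|Y) = P(X,Y) / P(Y)
  (cells with P(X,Y) = 0 contribute 0)
  (X=0,Y=0): P(X|Y) = (5/16)/(3/8) = 5/6;  -(5/16)·log₂(5/6) = 0.0822
  (X=1,Y=1): P(X|Y) = (5/8)/(5/8) = 1;  -(5/8)·log₂(1) = 0.0000
  (X=2,Y=0): P(X|Y) = (1/16)/(3/8) = 1/6;  -(1/16)·log₂(1/6) = 0.1616
H(X|Y) = 0.0822 + 0.0000 + 0.1616
  = 0.2438 bits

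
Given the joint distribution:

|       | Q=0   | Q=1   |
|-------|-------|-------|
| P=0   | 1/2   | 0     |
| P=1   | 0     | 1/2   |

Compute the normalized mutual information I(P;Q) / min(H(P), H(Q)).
Marginal P(P) (row sums):
  P(P=0) = 1/2 + 0 = 1/2
  P(P=1) = 0 + 1/2 = 1/2
Marginal P(Q) (column sums):
  P(Q=0) = 1/2 + 0 = 1/2
  P(Q=1) = 0 + 1/2 = 1/2

H(P) = -[(1/2)·log₂(1/2) + (1/2)·log₂(1/2)]
  = 0.5000 + 0.5000
  = 1.0000 bits
H(Q) = -[(1/2)·log₂(1/2) + (1/2)·log₂(1/2)]
  = 0.5000 + 0.5000
  = 1.0000 bits
H(P,Q) = -[(1/2)·log₂(1/2) + (1/2)·log₂(1/2)]
  = 0.5000 + 0.5000
  = 1.0000 bits

I(P;Q) = H(P) + H(Q) - H(P,Q)
  = 1.0000 + 1.0000 - 1.0000
  = 1.0000 bits

min(H(P), H(Q)) = min(1.0000, 1.0000) = 1.0000 bits
Normalized MI = 1.0000 / 1.0000 = 1.0000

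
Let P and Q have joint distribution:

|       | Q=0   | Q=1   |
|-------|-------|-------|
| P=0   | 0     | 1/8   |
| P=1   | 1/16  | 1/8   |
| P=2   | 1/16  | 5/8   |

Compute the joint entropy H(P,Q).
H(P,Q) = -Σ P(P,Q) log₂ P(P,Q), summed over the non-zero cells:
H(P,Q) = -[(1/8)·log₂(1/8) + (1/16)·log₂(1/16) + (1/8)·log₂(1/8) + (1/16)·log₂(1/16) + (5/8)·log₂(5/8)]
  = 0.3750 + 0.2500 + 0.3750 + 0.2500 + 0.4238
  = 1.6738 bits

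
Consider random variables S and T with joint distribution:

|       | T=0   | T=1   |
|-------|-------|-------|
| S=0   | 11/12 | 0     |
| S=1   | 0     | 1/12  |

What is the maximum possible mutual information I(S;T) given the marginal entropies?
The upper bound on mutual information is I(S;T) ≤ min(H(S), H(T)).

Marginal P(S) (row sums):
  P(S=0) = 11/12 + 0 = 11/12
  P(S=1) = 0 + 1/12 = 1/12
Marginal P(T) (column sums):
  P(T=0) = 11/12 + 0 = 11/12
  P(T=1) = 0 + 1/12 = 1/12

H(S) = -[(11/12)·log₂(11/12) + (1/12)·log₂(1/12)]
  = 0.1151 + 0.2987
  = 0.4138 bits
H(T) = -[(11/12)·log₂(11/12) + (1/12)·log₂(1/12)]
  = 0.1151 + 0.2987
  = 0.4138 bits

Maximum possible I(S;T) = min(0.4138, 0.4138) = 0.4138 bits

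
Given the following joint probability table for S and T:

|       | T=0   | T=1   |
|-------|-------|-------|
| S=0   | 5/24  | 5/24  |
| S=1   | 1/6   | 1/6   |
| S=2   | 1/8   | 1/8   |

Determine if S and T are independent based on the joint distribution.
Marginal P(S) (row sums):
  P(S=0) = 5/24 + 5/24 = 5/12
  P(S=1) = 1/6 + 1/6 = 1/3
  P(S=2) = 1/8 + 1/8 = 1/4
Marginal P(T) (column sums):
  P(T=0) = 5/24 + 1/6 + 1/8 = 1/2
  P(T=1) = 5/24 + 1/6 + 1/8 = 1/2

S and T are independent iff P(S=i,T=j) = P(S=i)·P(T=j) for every cell.
  P(S=0)·P(T=0) = 5/12 × 1/2 = 5/24 = P(S=0,T=0) ✓
  P(S=0)·P(T=1) = 5/12 × 1/2 = 5/24 = P(S=0,T=1) ✓
  P(S=1)·P(T=0) = 1/3 × 1/2 = 1/6 = P(S=1,T=0) ✓
  P(S=1)·P(T=1) = 1/3 × 1/2 = 1/6 = P(S=1,T=1) ✓
  P(S=2)·P(T=0) = 1/4 × 1/2 = 1/8 = P(S=2,T=0) ✓
  P(S=2)·P(T=1) = 1/4 × 1/2 = 1/8 = P(S=2,T=1) ✓

Yes, S and T are independent: every cell factors, so I(S;T) = 0 bits.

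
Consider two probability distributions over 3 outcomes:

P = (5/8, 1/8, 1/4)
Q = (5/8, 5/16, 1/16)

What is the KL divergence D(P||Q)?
D(P||Q) = Σ P(i) log₂(P(i)/Q(i))
  i=0: (5/8) × log₂((5/8)/(5/8)) = (5/8) × log₂(1) = 0.0000
  i=1: (1/8) × log₂((1/8)/(5/16)) = (1/8) × log₂(2/5) = -0.1652
  i=2: (1/4) × log₂((1/4)/(1/16)) = (1/4) × log₂(4) = 0.5000
D(P||Q) = 0.0000 - 0.1652 + 0.5000
  = 0.3348 bits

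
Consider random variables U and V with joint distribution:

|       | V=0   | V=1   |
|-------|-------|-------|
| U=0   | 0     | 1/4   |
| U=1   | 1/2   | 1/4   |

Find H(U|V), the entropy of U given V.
Marginal P(V) (column sums):
  P(V=0) = 0 + 1/2 = 1/2
  P(V=1) = 1/4 + 1/4 = 1/2

H(U|V) = -Σ P(U,V)·log₂ P(U|V), where P(U|V) = P(U,V) / P(V)
  (cells with P(U,V) = 0 contribute 0)
  (U=0,V=1): P(U|V) = (1/4)/(1/2) = 1/2;  -(1/4)·log₂(1/2) = 0.2500
  (U=1,V=0): P(U|V) = (1/2)/(1/2) = 1;  -(1/2)·log₂(1) = 0.0000
  (U=1,V=1): P(U|V) = (1/4)/(1/2) = 1/2;  -(1/4)·log₂(1/2) = 0.2500
H(U|V) = 0.2500 + 0.0000 + 0.2500
  = 0.5000 bits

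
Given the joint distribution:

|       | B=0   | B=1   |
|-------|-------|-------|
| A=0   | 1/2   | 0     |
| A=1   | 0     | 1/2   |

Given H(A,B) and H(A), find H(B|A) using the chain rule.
From the chain rule: H(A,B) = H(A) + H(B|A)
Therefore: H(B|A) = H(A,B) - H(A)

H(A,B) = -[(1/2)·log₂(1/2) + (1/2)·log₂(1/2)]
  = 0.5000 + 0.5000
  = 1.0000 bits
Marginal P(A) (row sums):
  P(A=0) = 1/2 + 0 = 1/2
  P(A=1) = 0 + 1/2 = 1/2
H(A) = -[(1/2)·log₂(1/2) + (1/2)·log₂(1/2)]
  = 0.5000 + 0.5000
  = 1.0000 bits

H(B|A) = 1.0000 - 1.0000 = 0.0000 bits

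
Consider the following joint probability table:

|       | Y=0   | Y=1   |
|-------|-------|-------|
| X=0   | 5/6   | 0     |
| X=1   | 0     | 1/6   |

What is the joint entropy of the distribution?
H(X,Y) = -Σ P(X,Y) log₂ P(X,Y), summed over the non-zero cells:
H(X,Y) = -[(5/6)·log₂(5/6) + (1/6)·log₂(1/6)]
  = 0.2192 + 0.4308
  = 0.6500 bits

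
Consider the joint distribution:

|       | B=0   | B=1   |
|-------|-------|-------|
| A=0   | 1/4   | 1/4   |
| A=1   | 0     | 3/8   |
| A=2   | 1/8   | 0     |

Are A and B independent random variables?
Marginal P(A) (row sums):
  P(A=0) = 1/4 + 1/4 = 1/2
  P(A=1) = 0 + 3/8 = 3/8
  P(A=2) = 1/8 + 0 = 1/8
Marginal P(B) (column sums):
  P(B=0) = 1/4 + 0 + 1/8 = 3/8
  P(B=1) = 1/4 + 3/8 + 0 = 5/8

A and B are independent iff P(A=i,B=j) = P(A=i)·P(B=j) for every cell.
  P(A=0)·P(B=0) = 1/2 × 3/8 = 3/16, but P(A=0,B=0) = 1/4 ✗

No, A and B are not independent. Quantitatively, I(A;B) > 0:

H(A) = -[(1/2)·log₂(1/2) + (3/8)·log₂(3/8) + (1/8)·log₂(1/8)]
  = 0.5000 + 0.5306 + 0.3750
  = 1.4056 bits
H(B) = -[(3/8)·log₂(3/8) + (5/8)·log₂(5/8)]
  = 0.5306 + 0.4238
  = 0.9544 bits
H(A,B) = -[(1/4)·log₂(1/4) + (1/4)·log₂(1/4) + (3/8)·log₂(3/8) + (1/8)·log₂(1/8)]
  = 0.5000 + 0.5000 + 0.5306 + 0.3750
  = 1.9056 bits
I(A;B) = H(A) + H(B) - H(A,B) = 1.4056 + 0.9544 - 1.9056 = 0.4544 bits > 0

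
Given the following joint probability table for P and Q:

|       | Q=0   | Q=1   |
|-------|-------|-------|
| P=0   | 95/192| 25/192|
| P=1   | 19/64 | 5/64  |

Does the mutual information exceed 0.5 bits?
Marginal P(P) (row sums):
  P(P=0) = 95/192 + 25/192 = 5/8
  P(P=1) = 19/64 + 5/64 = 3/8
Marginal P(Q) (column sums):
  P(Q=0) = 95/192 + 19/64 = 19/24
  P(Q=1) = 25/192 + 5/64 = 5/24

H(P) = -[(5/8)·log₂(5/8) + (3/8)·log₂(3/8)]
  = 0.4238 + 0.5306
  = 0.9544 bits
H(Q) = -[(19/24)·log₂(19/24) + (5/24)·log₂(5/24)]
  = 0.2668 + 0.4715
  = 0.7383 bits
H(P,Q) = -[(95/192)·log₂(95/192) + (25/192)·log₂(25/192) + (19/64)·log₂(19/64) + (5/64)·log₂(5/64)]
  = 0.5023 + 0.3830 + 0.5201 + 0.2873
  = 1.6927 bits

I(P;Q) = H(P) + H(Q) - H(P,Q)
  = 0.9544 + 0.7383 - 1.6927
  = 0.0000 bits

No. I(P;Q) = 0.0000 bits, which is ≤ 0.5 bits.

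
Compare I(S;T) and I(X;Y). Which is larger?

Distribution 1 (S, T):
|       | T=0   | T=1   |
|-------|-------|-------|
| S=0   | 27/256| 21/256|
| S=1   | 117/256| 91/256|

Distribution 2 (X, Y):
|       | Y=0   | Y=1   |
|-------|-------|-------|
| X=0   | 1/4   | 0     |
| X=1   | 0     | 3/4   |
Distribution 1 (S, T):
Marginal P(S) (row sums):
  P(S=0) = 27/256 + 21/256 = 3/16
  P(S=1) = 117/256 + 91/256 = 13/16
Marginal P(T) (column sums):
  P(T=0) = 27/256 + 117/256 = 9/16
  P(T=1) = 21/256 + 91/256 = 7/16

H(S) = -[(3/16)·log₂(3/16) + (13/16)·log₂(13/16)]
  = 0.4528 + 0.2434
  = 0.6962 bits
H(T) = -[(9/16)·log₂(9/16) + (7/16)·log₂(7/16)]
  = 0.4669 + 0.5218
  = 0.9887 bits
H(S,T) = -[(27/256)·log₂(27/256) + (21/256)·log₂(21/256) + (117/256)·log₂(117/256) + (91/256)·log₂(91/256)]
  = 0.3423 + 0.2959 + 0.5163 + 0.5304
  = 1.6849 bits

I(S;T) = H(S) + H(T) - H(S,T)
  = 0.6962 + 0.9887 - 1.6849
  = 0.0000 bits

Distribution 2 (X, Y):
Marginal P(X) (row sums):
  P(X=0) = 1/4 + 0 = 1/4
  P(X=1) = 0 + 3/4 = 3/4
Marginal P(Y) (column sums):
  P(Y=0) = 1/4 + 0 = 1/4
  P(Y=1) = 0 + 3/4 = 3/4

H(X) = -[(1/4)·log₂(1/4) + (3/4)·log₂(3/4)]
  = 0.5000 + 0.3113
  = 0.8113 bits
H(Y) = -[(1/4)·log₂(1/4) + (3/4)·log₂(3/4)]
  = 0.5000 + 0.3113
  = 0.8113 bits
H(X,Y) = -[(1/4)·log₂(1/4) + (3/4)·log₂(3/4)]
  = 0.5000 + 0.3113
  = 0.8113 bits

I(X;Y) = H(X) + H(Y) - H(X,Y)
  = 0.8113 + 0.8113 - 0.8113
  = 0.8113 bits

I(X;Y) = 0.8113 bits > I(S;T) = 0.0000 bits, so (X, Y) has the higher mutual information (stronger dependence).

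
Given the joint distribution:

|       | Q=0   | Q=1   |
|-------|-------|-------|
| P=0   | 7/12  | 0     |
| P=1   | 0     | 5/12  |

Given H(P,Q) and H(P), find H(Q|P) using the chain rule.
From the chain rule: H(P,Q) = H(P) + H(Q|P)
Therefore: H(Q|P) = H(P,Q) - H(P)

H(P,Q) = -[(7/12)·log₂(7/12) + (5/12)·log₂(5/12)]
  = 0.4536 + 0.5263
  = 0.9799 bits
Marginal P(P) (row sums):
  P(P=0) = 7/12 + 0 = 7/12
  P(P=1) = 0 + 5/12 = 5/12
H(P) = -[(7/12)·log₂(7/12) + (5/12)·log₂(5/12)]
  = 0.4536 + 0.5263
  = 0.9799 bits

H(Q|P) = 0.9799 - 0.9799 = 0.0000 bits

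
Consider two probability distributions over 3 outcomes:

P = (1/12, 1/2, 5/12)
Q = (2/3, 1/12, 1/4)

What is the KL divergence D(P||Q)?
D(P||Q) = Σ P(i) log₂(P(i)/Q(i))
  i=0: (1/12) × log₂((1/12)/(2/3)) = (1/12) × log₂(1/8) = -0.2500
  i=1: (1/2) × log₂((1/2)/(1/12)) = (1/2) × log₂(6) = 1.2925
  i=2: (5/12) × log₂((5/12)/(1/4)) = (5/12) × log₂(5/3) = 0.3071
D(P||Q) = -0.2500 + 1.2925 + 0.3071
  = 1.3496 bits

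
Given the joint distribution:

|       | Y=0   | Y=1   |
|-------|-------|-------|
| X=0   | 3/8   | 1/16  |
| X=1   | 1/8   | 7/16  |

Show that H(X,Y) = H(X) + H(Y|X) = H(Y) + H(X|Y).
Marginal P(X) (row sums):
  P(X=0) = 3/8 + 1/16 = 7/16
  P(X=1) = 1/8 + 7/16 = 9/16
Marginal P(Y) (column sums):
  P(Y=0) = 3/8 + 1/8 = 1/2
  P(Y=1) = 1/16 + 7/16 = 1/2

Decomposition 1: H(X) + H(Y|X)
H(X) = -[(7/16)·log₂(7/16) + (9/16)·log₂(9/16)]
  = 0.5218 + 0.4669
  = 0.9887 bits
H(Y|X) = -Σ P(X,Y)·log₂ P(Y|X), where P(Y|X) = P(X,Y) / P(X)
  (X=0,Y=0): P(Y|X) = (3/8)/(7/16) = 6/7;  -(3/8)·log₂(6/7) = 0.0834
  (X=0,Y=1): P(Y|X) = (1/16)/(7/16) = 1/7;  -(1/16)·log₂(1/7) = 0.1755
  (X=1,Y=0): P(Y|X) = (1/8)/(9/16) = 2/9;  -(1/8)·log₂(2/9) = 0.2712
  (X=1,Y=1): P(Y|X) = (7/16)/(9/16) = 7/9;  -(7/16)·log₂(7/9) = 0.1586
H(Y|X) = 0.0834 + 0.1755 + 0.2712 + 0.1586
  = 0.6887 bits
H(X) + H(Y|X) = 0.9887 + 0.6887 = 1.6774 bits

Decomposition 2: H(Y) + H(X|Y)
H(Y) = -[(1/2)·log₂(1/2) + (1/2)·log₂(1/2)]
  = 0.5000 + 0.5000
  = 1.0000 bits
H(X|Y) = -Σ P(X,Y)·log₂ P(X|Y), where P(X|Y) = P(X,Y) / P(Y)
  (X=0,Y=0): P(X|Y) = (3/8)/(1/2) = 3/4;  -(3/8)·log₂(3/4) = 0.1556
  (X=0,Y=1): P(X|Y) = (1/16)/(1/2) = 1/8;  -(1/16)·log₂(1/8) = 0.1875
  (X=1,Y=0): P(X|Y) = (1/8)/(1/2) = 1/4;  -(1/8)·log₂(1/4) = 0.2500
  (X=1,Y=1): P(X|Y) = (7/16)/(1/2) = 7/8;  -(7/16)·log₂(7/8) = 0.0843
H(X|Y) = 0.1556 + 0.1875 + 0.2500 + 0.0843
  = 0.6774 bits
H(Y) + H(X|Y) = 1.0000 + 0.6774 = 1.6774 bits

Direct computation of the joint entropy:
H(X,Y) = -[(3/8)·log₂(3/8) + (1/16)·log₂(1/16) + (1/8)·log₂(1/8) + (7/16)·log₂(7/16)]
  = 0.5306 + 0.2500 + 0.3750 + 0.5218
  = 1.6774 bits

All three agree: H(X,Y) = 1.6774 bits ✓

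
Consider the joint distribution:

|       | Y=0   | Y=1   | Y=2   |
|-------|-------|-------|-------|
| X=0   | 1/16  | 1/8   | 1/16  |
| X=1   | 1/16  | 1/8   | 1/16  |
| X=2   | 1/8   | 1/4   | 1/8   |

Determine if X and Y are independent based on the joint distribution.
Marginal P(X) (row sums):
  P(X=0) = 1/16 + 1/8 + 1/16 = 1/4
  P(X=1) = 1/16 + 1/8 + 1/16 = 1/4
  P(X=2) = 1/8 + 1/4 + 1/8 = 1/2
Marginal P(Y) (column sums):
  P(Y=0) = 1/16 + 1/16 + 1/8 = 1/4
  P(Y=1) = 1/8 + 1/8 + 1/4 = 1/2
  P(Y=2) = 1/16 + 1/16 + 1/8 = 1/4

X and Y are independent iff P(X=i,Y=j) = P(X=i)·P(Y=j) for every cell.
  P(X=0)·P(Y=0) = 1/4 × 1/4 = 1/16 = P(X=0,Y=0) ✓
  P(X=0)·P(Y=1) = 1/4 × 1/2 = 1/8 = P(X=0,Y=1) ✓
  P(X=0)·P(Y=2) = 1/4 × 1/4 = 1/16 = P(X=0,Y=2) ✓
  P(X=1)·P(Y=0) = 1/4 × 1/4 = 1/16 = P(X=1,Y=0) ✓
  P(X=1)·P(Y=1) = 1/4 × 1/2 = 1/8 = P(X=1,Y=1) ✓
  P(X=1)·P(Y=2) = 1/4 × 1/4 = 1/16 = P(X=1,Y=2) ✓
  P(X=2)·P(Y=0) = 1/2 × 1/4 = 1/8 = P(X=2,Y=0) ✓
  P(X=2)·P(Y=1) = 1/2 × 1/2 = 1/4 = P(X=2,Y=1) ✓
  P(X=2)·P(Y=2) = 1/2 × 1/4 = 1/8 = P(X=2,Y=2) ✓

Yes, X and Y are independent: every cell factors, so I(X;Y) = 0 bits.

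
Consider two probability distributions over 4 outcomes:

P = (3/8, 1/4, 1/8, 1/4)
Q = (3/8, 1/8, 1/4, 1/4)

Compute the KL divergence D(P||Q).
D(P||Q) = Σ P(i) log₂(P(i)/Q(i))
  i=0: (3/8) × log₂((3/8)/(3/8)) = (3/8) × log₂(1) = 0.0000
  i=1: (1/4) × log₂((1/4)/(1/8)) = (1/4) × log₂(2) = 0.2500
  i=2: (1/8) × log₂((1/8)/(1/4)) = (1/8) × log₂(1/2) = -0.1250
  i=3: (1/4) × log₂((1/4)/(1/4)) = (1/4) × log₂(1) = 0.0000
D(P||Q) = 0.0000 + 0.2500 - 0.1250 + 0.0000
  = 0.1250 bits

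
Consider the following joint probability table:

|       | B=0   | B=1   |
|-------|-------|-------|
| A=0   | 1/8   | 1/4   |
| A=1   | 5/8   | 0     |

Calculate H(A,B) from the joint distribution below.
H(A,B) = -Σ P(A,B) log₂ P(A,B), summed over the non-zero cells:
H(A,B) = -[(1/8)·log₂(1/8) + (1/4)·log₂(1/4) + (5/8)·log₂(5/8)]
  = 0.3750 + 0.5000 + 0.4238
  = 1.2988 bits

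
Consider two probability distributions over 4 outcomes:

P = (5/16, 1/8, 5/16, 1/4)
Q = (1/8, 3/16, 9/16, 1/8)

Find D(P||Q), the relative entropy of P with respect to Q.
D(P||Q) = Σ P(i) log₂(P(i)/Q(i))
  i=0: (5/16) × log₂((5/16)/(1/8)) = (5/16) × log₂(5/2) = 0.4131
  i=1: (1/8) × log₂((1/8)/(3/16)) = (1/8) × log₂(2/3) = -0.0731
  i=2: (5/16) × log₂((5/16)/(9/16)) = (5/16) × log₂(5/9) = -0.2650
  i=3: (1/4) × log₂((1/4)/(1/8)) = (1/4) × log₂(2) = 0.2500
D(P||Q) = 0.4131 - 0.0731 - 0.2650 + 0.2500
  = 0.3250 bits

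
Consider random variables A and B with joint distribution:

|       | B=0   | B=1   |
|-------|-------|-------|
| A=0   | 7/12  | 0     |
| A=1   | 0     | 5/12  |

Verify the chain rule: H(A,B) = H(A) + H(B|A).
Left side:
H(A,B) = -[(7/12)·log₂(7/12) + (5/12)·log₂(5/12)]
  = 0.4536 + 0.5263
  = 0.9799 bits

Right side:
Marginal P(A) (row sums):
  P(A=0) = 7/12 + 0 = 7/12
  P(A=1) = 0 + 5/12 = 5/12
H(A) = -[(7/12)·log₂(7/12) + (5/12)·log₂(5/12)]
  = 0.4536 + 0.5263
  = 0.9799 bits
H(B|A) = -Σ P(A,B)·log₂ P(B|A), where P(B|A) = P(A,B) / P(A)
  (cells with P(A,B) = 0 contribute 0)
  (A=0,B=0): P(B|A) = (7/12)/(7/12) = 1;  -(7/12)·log₂(1) = 0.0000
  (A=1,B=1): P(B|A) = (5/12)/(5/12) = 1;  -(5/12)·log₂(1) = 0.0000
H(B|A) = 0.0000 + 0.0000
  = 0.0000 bits
H(A) + H(B|A) = 0.9799 + 0.0000 = 0.9799 bits

Both sides equal 0.9799 bits, so the chain rule holds ✓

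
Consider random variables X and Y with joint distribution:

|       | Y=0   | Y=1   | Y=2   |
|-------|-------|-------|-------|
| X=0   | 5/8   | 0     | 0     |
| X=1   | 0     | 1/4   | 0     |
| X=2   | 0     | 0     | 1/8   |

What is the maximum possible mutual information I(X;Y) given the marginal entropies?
The upper bound on mutual information is I(X;Y) ≤ min(H(X), H(Y)).

Marginal P(X) (row sums):
  P(X=0) = 5/8 + 0 + 0 = 5/8
  P(X=1) = 0 + 1/4 + 0 = 1/4
  P(X=2) = 0 + 0 + 1/8 = 1/8
Marginal P(Y) (column sums):
  P(Y=0) = 5/8 + 0 + 0 = 5/8
  P(Y=1) = 0 + 1/4 + 0 = 1/4
  P(Y=2) = 0 + 0 + 1/8 = 1/8

H(X) = -[(5/8)·log₂(5/8) + (1/4)·log₂(1/4) + (1/8)·log₂(1/8)]
  = 0.4238 + 0.5000 + 0.3750
  = 1.2988 bits
H(Y) = -[(5/8)·log₂(5/8) + (1/4)·log₂(1/4) + (1/8)·log₂(1/8)]
  = 0.4238 + 0.5000 + 0.3750
  = 1.2988 bits

Maximum possible I(X;Y) = min(1.2988, 1.2988) = 1.2988 bits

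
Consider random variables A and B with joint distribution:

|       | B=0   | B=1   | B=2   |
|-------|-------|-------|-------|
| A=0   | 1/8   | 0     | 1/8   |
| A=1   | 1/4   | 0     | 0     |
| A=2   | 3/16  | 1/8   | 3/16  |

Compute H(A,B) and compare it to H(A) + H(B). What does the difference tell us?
Marginal P(A) (row sums):
  P(A=0) = 1/8 + 0 + 1/8 = 1/4
  P(A=1) = 1/4 + 0 + 0 = 1/4
  P(A=2) = 3/16 + 1/8 + 3/16 = 1/2
Marginal P(B) (column sums):
  P(B=0) = 1/8 + 1/4 + 3/16 = 9/16
  P(B=1) = 0 + 0 + 1/8 = 1/8
  P(B=2) = 1/8 + 0 + 3/16 = 5/16

H(A,B) = -[(1/8)·log₂(1/8) + (1/8)·log₂(1/8) + (1/4)·log₂(1/4) + (3/16)·log₂(3/16) + (1/8)·log₂(1/8) + (3/16)·log₂(3/16)]
  = 0.3750 + 0.3750 + 0.5000 + 0.4528 + 0.3750 + 0.4528
  = 2.5306 bits
H(A) = -[(1/4)·log₂(1/4) + (1/4)·log₂(1/4) + (1/2)·log₂(1/2)]
  = 0.5000 + 0.5000 + 0.5000
  = 1.5000 bits
H(B) = -[(9/16)·log₂(9/16) + (1/8)·log₂(1/8) + (5/16)·log₂(5/16)]
  = 0.4669 + 0.3750 + 0.5244
  = 1.3663 bits

H(A) + H(B) = 1.5000 + 1.3663 = 2.8663 bits
Difference: H(A) + H(B) - H(A,B) = 2.8663 - 2.5306 = 0.3357 bits = I(A;B)

The difference is the mutual information; it is positive here, so A and B are dependent (knowing one reduces uncertainty about the other by 0.3357 bits).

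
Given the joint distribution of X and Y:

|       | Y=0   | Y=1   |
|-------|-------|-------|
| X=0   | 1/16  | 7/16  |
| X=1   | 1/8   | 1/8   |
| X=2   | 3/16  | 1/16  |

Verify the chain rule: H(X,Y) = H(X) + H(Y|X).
Left side:
H(X,Y) = -[(1/16)·log₂(1/16) + (7/16)·log₂(7/16) + (1/8)·log₂(1/8) + (1/8)·log₂(1/8) + (3/16)·log₂(3/16) + (1/16)·log₂(1/16)]
  = 0.2500 + 0.5218 + 0.3750 + 0.3750 + 0.4528 + 0.2500
  = 2.2246 bits

Right side:
Marginal P(X) (row sums):
  P(X=0) = 1/16 + 7/16 = 1/2
  P(X=1) = 1/8 + 1/8 = 1/4
  P(X=2) = 3/16 + 1/16 = 1/4
H(X) = -[(1/2)·log₂(1/2) + (1/4)·log₂(1/4) + (1/4)·log₂(1/4)]
  = 0.5000 + 0.5000 + 0.5000
  = 1.5000 bits
H(Y|X) = -Σ P(X,Y)·log₂ P(Y|X), where P(Y|X) = P(X,Y) / P(X)
  (X=0,Y=0): P(Y|X) = (1/16)/(1/2) = 1/8;  -(1/16)·log₂(1/8) = 0.1875
  (X=0,Y=1): P(Y|X) = (7/16)/(1/2) = 7/8;  -(7/16)·log₂(7/8) = 0.0843
  (X=1,Y=0): P(Y|X) = (1/8)/(1/4) = 1/2;  -(1/8)·log₂(1/2) = 0.1250
  (X=1,Y=1): P(Y|X) = (1/8)/(1/4) = 1/2;  -(1/8)·log₂(1/2) = 0.1250
  (X=2,Y=0): P(Y|X) = (3/16)/(1/4) = 3/4;  -(3/16)·log₂(3/4) = 0.0778
  (X=2,Y=1): P(Y|X) = (1/16)/(1/4) = 1/4;  -(1/16)·log₂(1/4) = 0.1250
H(Y|X) = 0.1875 + 0.0843 + 0.1250 + 0.1250 + 0.0778 + 0.1250
  = 0.7246 bits
H(X) + H(Y|X) = 1.5000 + 0.7246 = 2.2246 bits

Both sides equal 2.2246 bits, so the chain rule holds ✓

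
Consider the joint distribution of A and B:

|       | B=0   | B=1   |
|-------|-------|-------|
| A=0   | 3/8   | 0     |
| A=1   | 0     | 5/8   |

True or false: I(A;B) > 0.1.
Marginal P(A) (row sums):
  P(A=0) = 3/8 + 0 = 3/8
  P(A=1) = 0 + 5/8 = 5/8
Marginal P(B) (column sums):
  P(B=0) = 3/8 + 0 = 3/8
  P(B=1) = 0 + 5/8 = 5/8

H(A) = -[(3/8)·log₂(3/8) + (5/8)·log₂(5/8)]
  = 0.5306 + 0.4238
  = 0.9544 bits
H(B) = -[(3/8)·log₂(3/8) + (5/8)·log₂(5/8)]
  = 0.5306 + 0.4238
  = 0.9544 bits
H(A,B) = -[(3/8)·log₂(3/8) + (5/8)·log₂(5/8)]
  = 0.5306 + 0.4238
  = 0.9544 bits

I(A;B) = H(A) + H(B) - H(A,B)
  = 0.9544 + 0.9544 - 0.9544
  = 0.9544 bits

True. I(A;B) = 0.9544 bits, which is > 0.1 bits.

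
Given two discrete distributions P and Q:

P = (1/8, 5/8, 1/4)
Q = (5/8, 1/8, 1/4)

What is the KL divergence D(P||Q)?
D(P||Q) = Σ P(i) log₂(P(i)/Q(i))
  i=0: (1/8) × log₂((1/8)/(5/8)) = (1/8) × log₂(1/5) = -0.2902
  i=1: (5/8) × log₂((5/8)/(1/8)) = (5/8) × log₂(5) = 1.4512
  i=2: (1/4) × log₂((1/4)/(1/4)) = (1/4) × log₂(1) = 0.0000
D(P||Q) = -0.2902 + 1.4512 + 0.0000
  = 1.1610 bits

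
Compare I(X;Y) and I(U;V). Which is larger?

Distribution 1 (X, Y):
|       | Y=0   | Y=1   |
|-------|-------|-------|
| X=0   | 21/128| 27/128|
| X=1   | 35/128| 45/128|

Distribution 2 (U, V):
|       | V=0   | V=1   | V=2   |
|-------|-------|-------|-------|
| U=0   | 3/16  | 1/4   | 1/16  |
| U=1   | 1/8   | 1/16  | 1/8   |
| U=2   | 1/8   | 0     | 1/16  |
Distribution 1 (X, Y):
Marginal P(X) (row sums):
  P(X=0) = 21/128 + 27/128 = 3/8
  P(X=1) = 35/128 + 45/128 = 5/8
Marginal P(Y) (column sums):
  P(Y=0) = 21/128 + 35/128 = 7/16
  P(Y=1) = 27/128 + 45/128 = 9/16

H(X) = -[(3/8)·log₂(3/8) + (5/8)·log₂(5/8)]
  = 0.5306 + 0.4238
  = 0.9544 bits
H(Y) = -[(7/16)·log₂(7/16) + (9/16)·log₂(9/16)]
  = 0.5218 + 0.4669
  = 0.9887 bits
H(X,Y) = -[(21/128)·log₂(21/128) + (27/128)·log₂(27/128) + (35/128)·log₂(35/128) + (45/128)·log₂(45/128)]
  = 0.4278 + 0.4736 + 0.5115 + 0.5302
  = 1.9431 bits

I(X;Y) = H(X) + H(Y) - H(X,Y)
  = 0.9544 + 0.9887 - 1.9431
  = 0.0000 bits

Distribution 2 (U, V):
Marginal P(U) (row sums):
  P(U=0) = 3/16 + 1/4 + 1/16 = 1/2
  P(U=1) = 1/8 + 1/16 + 1/8 = 5/16
  P(U=2) = 1/8 + 0 + 1/16 = 3/16
Marginal P(V) (column sums):
  P(V=0) = 3/16 + 1/8 + 1/8 = 7/16
  P(V=1) = 1/4 + 1/16 + 0 = 5/16
  P(V=2) = 1/16 + 1/8 + 1/16 = 1/4

H(U) = -[(1/2)·log₂(1/2) + (5/16)·log₂(5/16) + (3/16)·log₂(3/16)]
  = 0.5000 + 0.5244 + 0.4528
  = 1.4772 bits
H(V) = -[(7/16)·log₂(7/16) + (5/16)·log₂(5/16) + (1/4)·log₂(1/4)]
  = 0.5218 + 0.5244 + 0.5000
  = 1.5462 bits
H(U,V) = -[(3/16)·log₂(3/16) + (1/4)·log₂(1/4) + (1/16)·log₂(1/16) + (1/8)·log₂(1/8) + (1/16)·log₂(1/16) + (1/8)·log₂(1/8) + (1/8)·log₂(1/8) + (1/16)·log₂(1/16)]
  = 0.4528 + 0.5000 + 0.2500 + 0.3750 + 0.2500 + 0.3750 + 0.3750 + 0.2500
  = 2.8278 bits

I(U;V) = H(U) + H(V) - H(U,V)
  = 1.4772 + 1.5462 - 2.8278
  = 0.1956 bits

I(U;V) = 0.1956 bits > I(X;Y) = 0.0000 bits, so (U, V) has the higher mutual information (stronger dependence).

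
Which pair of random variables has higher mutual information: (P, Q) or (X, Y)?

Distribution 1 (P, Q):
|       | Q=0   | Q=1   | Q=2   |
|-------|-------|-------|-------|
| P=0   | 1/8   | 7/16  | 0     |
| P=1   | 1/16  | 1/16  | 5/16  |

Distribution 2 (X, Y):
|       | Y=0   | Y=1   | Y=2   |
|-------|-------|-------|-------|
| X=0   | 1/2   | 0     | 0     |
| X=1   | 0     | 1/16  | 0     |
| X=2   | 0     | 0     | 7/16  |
Distribution 1 (P, Q):
Marginal P(P) (row sums):
  P(P=0) = 1/8 + 7/16 + 0 = 9/16
  P(P=1) = 1/16 + 1/16 + 5/16 = 7/16
Marginal P(Q) (column sums):
  P(Q=0) = 1/8 + 1/16 = 3/16
  P(Q=1) = 7/16 + 1/16 = 1/2
  P(Q=2) = 0 + 5/16 = 5/16

H(P) = -[(9/16)·log₂(9/16) + (7/16)·log₂(7/16)]
  = 0.4669 + 0.5218
  = 0.9887 bits
H(Q) = -[(3/16)·log₂(3/16) + (1/2)·log₂(1/2) + (5/16)·log₂(5/16)]
  = 0.4528 + 0.5000 + 0.5244
  = 1.4772 bits
H(P,Q) = -[(1/8)·log₂(1/8) + (7/16)·log₂(7/16) + (1/16)·log₂(1/16) + (1/16)·log₂(1/16) + (5/16)·log₂(5/16)]
  = 0.3750 + 0.5218 + 0.2500 + 0.2500 + 0.5244
  = 1.9212 bits

I(P;Q) = H(P) + H(Q) - H(P,Q)
  = 0.9887 + 1.4772 - 1.9212
  = 0.5447 bits

Distribution 2 (X, Y):
Marginal P(X) (row sums):
  P(X=0) = 1/2 + 0 + 0 = 1/2
  P(X=1) = 0 + 1/16 + 0 = 1/16
  P(X=2) = 0 + 0 + 7/16 = 7/16
Marginal P(Y) (column sums):
  P(Y=0) = 1/2 + 0 + 0 = 1/2
  P(Y=1) = 0 + 1/16 + 0 = 1/16
  P(Y=2) = 0 + 0 + 7/16 = 7/16

H(X) = -[(1/2)·log₂(1/2) + (1/16)·log₂(1/16) + (7/16)·log₂(7/16)]
  = 0.5000 + 0.2500 + 0.5218
  = 1.2718 bits
H(Y) = -[(1/2)·log₂(1/2) + (1/16)·log₂(1/16) + (7/16)·log₂(7/16)]
  = 0.5000 + 0.2500 + 0.5218
  = 1.2718 bits
H(X,Y) = -[(1/2)·log₂(1/2) + (1/16)·log₂(1/16) + (7/16)·log₂(7/16)]
  = 0.5000 + 0.2500 + 0.5218
  = 1.2718 bits

I(X;Y) = H(X) + H(Y) - H(X,Y)
  = 1.2718 + 1.2718 - 1.2718
  = 1.2718 bits

I(X;Y) = 1.2718 bits > I(P;Q) = 0.5447 bits, so (X, Y) has the higher mutual information (stronger dependence).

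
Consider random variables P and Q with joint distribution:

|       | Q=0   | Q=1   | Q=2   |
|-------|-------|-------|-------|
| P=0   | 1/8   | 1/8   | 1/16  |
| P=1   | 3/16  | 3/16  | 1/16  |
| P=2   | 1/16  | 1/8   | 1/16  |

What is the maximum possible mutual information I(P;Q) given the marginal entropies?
The upper bound on mutual information is I(P;Q) ≤ min(H(P), H(Q)).

Marginal P(P) (row sums):
  P(P=0) = 1/8 + 1/8 + 1/16 = 5/16
  P(P=1) = 3/16 + 3/16 + 1/16 = 7/16
  P(P=2) = 1/16 + 1/8 + 1/16 = 1/4
Marginal P(Q) (column sums):
  P(Q=0) = 1/8 + 3/16 + 1/16 = 3/8
  P(Q=1) = 1/8 + 3/16 + 1/8 = 7/16
  P(Q=2) = 1/16 + 1/16 + 1/16 = 3/16

H(P) = -[(5/16)·log₂(5/16) + (7/16)·log₂(7/16) + (1/4)·log₂(1/4)]
  = 0.5244 + 0.5218 + 0.5000
  = 1.5462 bits
H(Q) = -[(3/8)·log₂(3/8) + (7/16)·log₂(7/16) + (3/16)·log₂(3/16)]
  = 0.5306 + 0.5218 + 0.4528
  = 1.5052 bits

Maximum possible I(P;Q) = min(1.5462, 1.5052) = 1.5052 bits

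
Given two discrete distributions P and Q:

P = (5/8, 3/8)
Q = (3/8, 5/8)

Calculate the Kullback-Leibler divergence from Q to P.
D(P||Q) = Σ P(i) log₂(P(i)/Q(i))
  i=0: (5/8) × log₂((5/8)/(3/8)) = (5/8) × log₂(5/3) = 0.4606
  i=1: (3/8) × log₂((3/8)/(5/8)) = (3/8) × log₂(3/5) = -0.2764
D(P||Q) = 0.4606 - 0.2764
  = 0.1842 bits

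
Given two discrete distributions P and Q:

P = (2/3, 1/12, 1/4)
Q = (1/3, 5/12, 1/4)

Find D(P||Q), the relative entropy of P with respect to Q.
D(P||Q) = Σ P(i) log₂(P(i)/Q(i))
  i=0: (2/3) × log₂((2/3)/(1/3)) = (2/3) × log₂(2) = 0.6667
  i=1: (1/12) × log₂((1/12)/(5/12)) = (1/12) × log₂(1/5) = -0.1935
  i=2: (1/4) × log₂((1/4)/(1/4)) = (1/4) × log₂(1) = 0.0000
D(P||Q) = 0.6667 - 0.1935 + 0.0000
  = 0.4732 bits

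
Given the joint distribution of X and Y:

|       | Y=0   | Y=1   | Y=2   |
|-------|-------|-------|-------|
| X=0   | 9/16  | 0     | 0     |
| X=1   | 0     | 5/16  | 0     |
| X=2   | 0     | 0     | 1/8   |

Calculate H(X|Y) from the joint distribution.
Marginal P(Y) (column sums):
  P(Y=0) = 9/16 + 0 + 0 = 9/16
  P(Y=1) = 0 + 5/16 + 0 = 5/16
  P(Y=2) = 0 + 0 + 1/8 = 1/8

H(X|Y) = -Σ P(X,Y)·log₂ P(X|Y), where P(X|Y) = P(X,Y) / P(Y)
  (cells with P(X,Y) = 0 contribute 0)
  (X=0,Y=0): P(X|Y) = (9/16)/(9/16) = 1;  -(9/16)·log₂(1) = 0.0000
  (X=1,Y=1): P(X|Y) = (5/16)/(5/16) = 1;  -(5/16)·log₂(1) = 0.0000
  (X=2,Y=2): P(X|Y) = (1/8)/(1/8) = 1;  -(1/8)·log₂(1) = 0.0000
H(X|Y) = 0.0000 + 0.0000 + 0.0000
  = 0.0000 bits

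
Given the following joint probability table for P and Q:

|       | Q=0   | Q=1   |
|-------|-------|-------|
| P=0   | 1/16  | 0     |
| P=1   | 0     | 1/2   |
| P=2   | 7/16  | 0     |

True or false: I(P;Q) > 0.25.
Marginal P(P) (row sums):
  P(P=0) = 1/16 + 0 = 1/16
  P(P=1) = 0 + 1/2 = 1/2
  P(P=2) = 7/16 + 0 = 7/16
Marginal P(Q) (column sums):
  P(Q=0) = 1/16 + 0 + 7/16 = 1/2
  P(Q=1) = 0 + 1/2 + 0 = 1/2

H(P) = -[(1/16)·log₂(1/16) + (1/2)·log₂(1/2) + (7/16)·log₂(7/16)]
  = 0.2500 + 0.5000 + 0.5218
  = 1.2718 bits
H(Q) = -[(1/2)·log₂(1/2) + (1/2)·log₂(1/2)]
  = 0.5000 + 0.5000
  = 1.0000 bits
H(P,Q) = -[(1/16)·log₂(1/16) + (1/2)·log₂(1/2) + (7/16)·log₂(7/16)]
  = 0.2500 + 0.5000 + 0.5218
  = 1.2718 bits

I(P;Q) = H(P) + H(Q) - H(P,Q)
  = 1.2718 + 1.0000 - 1.2718
  = 1.0000 bits

True. I(P;Q) = 1.0000 bits, which is > 0.25 bits.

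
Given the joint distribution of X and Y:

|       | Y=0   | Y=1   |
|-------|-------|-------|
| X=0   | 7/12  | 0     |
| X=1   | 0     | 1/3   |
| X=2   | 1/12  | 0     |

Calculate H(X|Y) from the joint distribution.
Marginal P(Y) (column sums):
  P(Y=0) = 7/12 + 0 + 1/12 = 2/3
  P(Y=1) = 0 + 1/3 + 0 = 1/3

H(X|Y) = -Σ P(X,Y)·log₂ P(X|Y), where P(X|Y) = P(X,Y) / P(Y)
  (cells with P(X,Y) = 0 contribute 0)
  (X=0,Y=0): P(X|Y) = (7/12)/(2/3) = 7/8;  -(7/12)·log₂(7/8) = 0.1124
  (X=1,Y=1): P(X|Y) = (1/3)/(1/3) = 1;  -(1/3)·log₂(1) = 0.0000
  (X=2,Y=0): P(X|Y) = (1/12)/(2/3) = 1/8;  -(1/12)·log₂(1/8) = 0.2500
H(X|Y) = 0.1124 + 0.0000 + 0.2500
  = 0.3624 bits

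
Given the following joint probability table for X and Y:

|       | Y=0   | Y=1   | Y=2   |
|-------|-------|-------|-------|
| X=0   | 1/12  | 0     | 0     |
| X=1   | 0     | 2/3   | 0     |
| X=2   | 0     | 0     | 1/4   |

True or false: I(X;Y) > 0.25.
Marginal P(X) (row sums):
  P(X=0) = 1/12 + 0 + 0 = 1/12
  P(X=1) = 0 + 2/3 + 0 = 2/3
  P(X=2) = 0 + 0 + 1/4 = 1/4
Marginal P(Y) (column sums):
  P(Y=0) = 1/12 + 0 + 0 = 1/12
  P(Y=1) = 0 + 2/3 + 0 = 2/3
  P(Y=2) = 0 + 0 + 1/4 = 1/4

H(X) = -[(1/12)·log₂(1/12) + (2/3)·log₂(2/3) + (1/4)·log₂(1/4)]
  = 0.2987 + 0.3900 + 0.5000
  = 1.1887 bits
H(Y) = -[(1/12)·log₂(1/12) + (2/3)·log₂(2/3) + (1/4)·log₂(1/4)]
  = 0.2987 + 0.3900 + 0.5000
  = 1.1887 bits
H(X,Y) = -[(1/12)·log₂(1/12) + (2/3)·log₂(2/3) + (1/4)·log₂(1/4)]
  = 0.2987 + 0.3900 + 0.5000
  = 1.1887 bits

I(X;Y) = H(X) + H(Y) - H(X,Y)
  = 1.1887 + 1.1887 - 1.1887
  = 1.1887 bits

True. I(X;Y) = 1.1887 bits, which is > 0.25 bits.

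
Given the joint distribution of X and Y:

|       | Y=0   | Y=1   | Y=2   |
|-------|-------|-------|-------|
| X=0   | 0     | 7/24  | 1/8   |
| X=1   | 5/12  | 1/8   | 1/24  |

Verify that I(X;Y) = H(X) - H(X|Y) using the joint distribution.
Left side, from I(X;Y) = H(X) + H(Y) - H(X,Y):
Marginal P(X) (row sums):
  P(X=0) = 0 + 7/24 + 1/8 = 5/12
  P(X=1) = 5/12 + 1/8 + 1/24 = 7/12
Marginal P(Y) (column sums):
  P(Y=0) = 0 + 5/12 = 5/12
  P(Y=1) = 7/24 + 1/8 = 5/12
  P(Y=2) = 1/8 + 1/24 = 1/6

H(X) = -[(5/12)·log₂(5/12) + (7/12)·log₂(7/12)]
  = 0.5263 + 0.4536
  = 0.9799 bits
H(Y) = -[(5/12)·log₂(5/12) + (5/12)·log₂(5/12) + (1/6)·log₂(1/6)]
  = 0.5263 + 0.5263 + 0.4308
  = 1.4834 bits
H(X,Y) = -[(7/24)·log₂(7/24) + (1/8)·log₂(1/8) + (5/12)·log₂(5/12) + (1/8)·log₂(1/8) + (1/24)·log₂(1/24)]
  = 0.5185 + 0.3750 + 0.5263 + 0.3750 + 0.1910
  = 1.9858 bits

I(X;Y) = H(X) + H(Y) - H(X,Y)
  = 0.9799 + 1.4834 - 1.9858
  = 0.4775 bits

Right side, with H(X|Y) computed directly from the conditional probabilities:
H(X|Y) = -Σ P(X,Y)·log₂ P(X|Y), where P(X|Y) = P(X,Y) / P(Y)
  (cells with P(X,Y) = 0 contribute 0)
  (X=0,Y=1): P(X|Y) = (7/24)/(5/12) = 7/10;  -(7/24)·log₂(7/10) = 0.1501
  (X=0,Y=2): P(X|Y) = (1/8)/(1/6) = 3/4;  -(1/8)·log₂(3/4) = 0.0519
  (X=1,Y=0): P(X|Y) = (5/12)/(5/12) = 1;  -(5/12)·log₂(1) = 0.0000
  (X=1,Y=1): P(X|Y) = (1/8)/(5/12) = 3/10;  -(1/8)·log₂(3/10) = 0.2171
  (X=1,Y=2): P(X|Y) = (1/24)/(1/6) = 1/4;  -(1/24)·log₂(1/4) = 0.0833
H(X|Y) = 0.1501 + 0.0519 + 0.0000 + 0.2171 + 0.0833
  = 0.5024 bits
H(X) - H(X|Y) = 0.9799 - 0.5024 = 0.4775 bits

Both sides equal 0.4775 bits, so I(X;Y) = H(X) - H(X|Y) ✓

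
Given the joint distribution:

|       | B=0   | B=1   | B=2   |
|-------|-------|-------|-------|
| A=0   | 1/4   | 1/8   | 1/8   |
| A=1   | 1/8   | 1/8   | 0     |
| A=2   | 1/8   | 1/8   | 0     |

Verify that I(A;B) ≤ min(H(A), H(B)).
Marginal P(A) (row sums):
  P(A=0) = 1/4 + 1/8 + 1/8 = 1/2
  P(A=1) = 1/8 + 1/8 + 0 = 1/4
  P(A=2) = 1/8 + 1/8 + 0 = 1/4
Marginal P(B) (column sums):
  P(B=0) = 1/4 + 1/8 + 1/8 = 1/2
  P(B=1) = 1/8 + 1/8 + 1/8 = 3/8
  P(B=2) = 1/8 + 0 + 0 = 1/8

H(A) = -[(1/2)·log₂(1/2) + (1/4)·log₂(1/4) + (1/4)·log₂(1/4)]
  = 0.5000 + 0.5000 + 0.5000
  = 1.5000 bits
H(B) = -[(1/2)·log₂(1/2) + (3/8)·log₂(3/8) + (1/8)·log₂(1/8)]
  = 0.5000 + 0.5306 + 0.3750
  = 1.4056 bits
H(A,B) = -[(1/4)·log₂(1/4) + (1/8)·log₂(1/8) + (1/8)·log₂(1/8) + (1/8)·log₂(1/8) + (1/8)·log₂(1/8) + (1/8)·log₂(1/8) + (1/8)·log₂(1/8)]
  = 0.5000 + 0.3750 + 0.3750 + 0.3750 + 0.3750 + 0.3750 + 0.3750
  = 2.7500 bits

I(A;B) = H(A) + H(B) - H(A,B)
  = 1.5000 + 1.4056 - 2.7500
  = 0.1556 bits

min(H(A), H(B)) = min(1.5000, 1.4056) = 1.4056 bits
Since 0.1556 ≤ 1.4056, the bound is satisfied ✓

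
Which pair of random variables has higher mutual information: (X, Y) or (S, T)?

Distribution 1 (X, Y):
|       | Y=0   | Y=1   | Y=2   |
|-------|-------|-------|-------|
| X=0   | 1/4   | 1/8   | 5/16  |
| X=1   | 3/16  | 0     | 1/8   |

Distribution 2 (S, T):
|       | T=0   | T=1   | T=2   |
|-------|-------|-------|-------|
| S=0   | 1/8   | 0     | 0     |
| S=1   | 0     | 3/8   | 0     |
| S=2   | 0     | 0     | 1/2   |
Distribution 1 (X, Y):
Marginal P(X) (row sums):
  P(X=0) = 1/4 + 1/8 + 5/16 = 11/16
  P(X=1) = 3/16 + 0 + 1/8 = 5/16
Marginal P(Y) (column sums):
  P(Y=0) = 1/4 + 3/16 = 7/16
  P(Y=1) = 1/8 + 0 = 1/8
  P(Y=2) = 5/16 + 1/8 = 7/16

H(X) = -[(11/16)·log₂(11/16) + (5/16)·log₂(5/16)]
  = 0.3716 + 0.5244
  = 0.8960 bits
H(Y) = -[(7/16)·log₂(7/16) + (1/8)·log₂(1/8) + (7/16)·log₂(7/16)]
  = 0.5218 + 0.3750 + 0.5218
  = 1.4186 bits
H(X,Y) = -[(1/4)·log₂(1/4) + (1/8)·log₂(1/8) + (5/16)·log₂(5/16) + (3/16)·log₂(3/16) + (1/8)·log₂(1/8)]
  = 0.5000 + 0.3750 + 0.5244 + 0.4528 + 0.3750
  = 2.2272 bits

I(X;Y) = H(X) + H(Y) - H(X,Y)
  = 0.8960 + 1.4186 - 2.2272
  = 0.0874 bits

Distribution 2 (S, T):
Marginal P(S) (row sums):
  P(S=0) = 1/8 + 0 + 0 = 1/8
  P(S=1) = 0 + 3/8 + 0 = 3/8
  P(S=2) = 0 + 0 + 1/2 = 1/2
Marginal P(T) (column sums):
  P(T=0) = 1/8 + 0 + 0 = 1/8
  P(T=1) = 0 + 3/8 + 0 = 3/8
  P(T=2) = 0 + 0 + 1/2 = 1/2

H(S) = -[(1/8)·log₂(1/8) + (3/8)·log₂(3/8) + (1/2)·log₂(1/2)]
  = 0.3750 + 0.5306 + 0.5000
  = 1.4056 bits
H(T) = -[(1/8)·log₂(1/8) + (3/8)·log₂(3/8) + (1/2)·log₂(1/2)]
  = 0.3750 + 0.5306 + 0.5000
  = 1.4056 bits
H(S,T) = -[(1/8)·log₂(1/8) + (3/8)·log₂(3/8) + (1/2)·log₂(1/2)]
  = 0.3750 + 0.5306 + 0.5000
  = 1.4056 bits

I(S;T) = H(S) + H(T) - H(S,T)
  = 1.4056 + 1.4056 - 1.4056
  = 1.4056 bits

I(S;T) = 1.4056 bits > I(X;Y) = 0.0874 bits, so (S, T) has the higher mutual information (stronger dependence).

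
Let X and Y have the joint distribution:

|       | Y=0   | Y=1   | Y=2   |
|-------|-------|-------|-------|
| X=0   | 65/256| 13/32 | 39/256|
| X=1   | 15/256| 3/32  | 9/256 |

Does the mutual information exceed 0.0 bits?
Marginal P(X) (row sums):
  P(X=0) = 65/256 + 13/32 + 39/256 = 13/16
  P(X=1) = 15/256 + 3/32 + 9/256 = 3/16
Marginal P(Y) (column sums):
  P(Y=0) = 65/256 + 15/256 = 5/16
  P(Y=1) = 13/32 + 3/32 = 1/2
  P(Y=2) = 39/256 + 9/256 = 3/16

H(X) = -[(13/16)·log₂(13/16) + (3/16)·log₂(3/16)]
  = 0.2434 + 0.4528
  = 0.6962 bits
H(Y) = -[(5/16)·log₂(5/16) + (1/2)·log₂(1/2) + (3/16)·log₂(3/16)]
  = 0.5244 + 0.5000 + 0.4528
  = 1.4772 bits
H(X,Y) = -[(65/256)·log₂(65/256) + (13/32)·log₂(13/32) + (39/256)·log₂(39/256) + (15/256)·log₂(15/256) + (3/32)·log₂(3/32) + (9/256)·log₂(9/256)]
  = 0.5021 + 0.5279 + 0.4136 + 0.2398 + 0.3202 + 0.1698
  = 2.1734 bits

I(X;Y) = H(X) + H(Y) - H(X,Y)
  = 0.6962 + 1.4772 - 2.1734
  = 0.0000 bits

No. I(X;Y) = 0.0000 bits, which is ≤ 0.0 bits.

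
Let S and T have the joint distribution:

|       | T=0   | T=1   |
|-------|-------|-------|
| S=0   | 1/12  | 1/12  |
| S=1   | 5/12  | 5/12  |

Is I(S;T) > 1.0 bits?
Marginal P(S) (row sums):
  P(S=0) = 1/12 + 1/12 = 1/6
  P(S=1) = 5/12 + 5/12 = 5/6
Marginal P(T) (column sums):
  P(T=0) = 1/12 + 5/12 = 1/2
  P(T=1) = 1/12 + 5/12 = 1/2

H(S) = -[(1/6)·log₂(1/6) + (5/6)·log₂(5/6)]
  = 0.4308 + 0.2192
  = 0.6500 bits
H(T) = -[(1/2)·log₂(1/2) + (1/2)·log₂(1/2)]
  = 0.5000 + 0.5000
  = 1.0000 bits
H(S,T) = -[(1/12)·log₂(1/12) + (1/12)·log₂(1/12) + (5/12)·log₂(5/12) + (5/12)·log₂(5/12)]
  = 0.2987 + 0.2987 + 0.5263 + 0.5263
  = 1.6500 bits

I(S;T) = H(S) + H(T) - H(S,T)
  = 0.6500 + 1.0000 - 1.6500
  = 0.0000 bits

No. I(S;T) = 0.0000 bits, which is ≤ 1.0 bits.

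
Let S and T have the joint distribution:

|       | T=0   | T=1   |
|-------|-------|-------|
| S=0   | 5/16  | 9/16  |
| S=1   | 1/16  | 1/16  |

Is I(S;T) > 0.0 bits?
Marginal P(S) (row sums):
  P(S=0) = 5/16 + 9/16 = 7/8
  P(S=1) = 1/16 + 1/16 = 1/8
Marginal P(T) (column sums):
  P(T=0) = 5/16 + 1/16 = 3/8
  P(T=1) = 9/16 + 1/16 = 5/8

H(S) = -[(7/8)·log₂(7/8) + (1/8)·log₂(1/8)]
  = 0.1686 + 0.3750
  = 0.5436 bits
H(T) = -[(3/8)·log₂(3/8) + (5/8)·log₂(5/8)]
  = 0.5306 + 0.4238
  = 0.9544 bits
H(S,T) = -[(5/16)·log₂(5/16) + (9/16)·log₂(9/16) + (1/16)·log₂(1/16) + (1/16)·log₂(1/16)]
  = 0.5244 + 0.4669 + 0.2500 + 0.2500
  = 1.4913 bits

I(S;T) = H(S) + H(T) - H(S,T)
  = 0.5436 + 0.9544 - 1.4913
  = 0.0067 bits

Yes. I(S;T) = 0.0067 bits, which is > 0.0 bits.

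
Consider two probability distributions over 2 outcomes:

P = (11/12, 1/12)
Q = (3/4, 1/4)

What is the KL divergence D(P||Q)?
D(P||Q) = Σ P(i) log₂(P(i)/Q(i))
  i=0: (11/12) × log₂((11/12)/(3/4)) = (11/12) × log₂(11/9) = 0.2654
  i=1: (1/12) × log₂((1/12)/(1/4)) = (1/12) × log₂(1/3) = -0.1321
D(P||Q) = 0.2654 - 0.1321
  = 0.1333 bits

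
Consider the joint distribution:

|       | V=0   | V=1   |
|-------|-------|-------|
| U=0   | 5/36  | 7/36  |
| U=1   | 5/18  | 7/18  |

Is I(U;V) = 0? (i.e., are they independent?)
Marginal P(U) (row sums):
  P(U=0) = 5/36 + 7/36 = 1/3
  P(U=1) = 5/18 + 7/18 = 2/3
Marginal P(V) (column sums):
  P(V=0) = 5/36 + 5/18 = 5/12
  P(V=1) = 7/36 + 7/18 = 7/12

U and V are independent iff P(U=i,V=j) = P(U=i)·P(V=j) for every cell.
  P(U=0)·P(V=0) = 1/3 × 5/12 = 5/36 = P(U=0,V=0) ✓
  P(U=0)·P(V=1) = 1/3 × 7/12 = 7/36 = P(U=0,V=1) ✓
  P(U=1)·P(V=0) = 2/3 × 5/12 = 5/18 = P(U=1,V=0) ✓
  P(U=1)·P(V=1) = 2/3 × 7/12 = 7/18 = P(U=1,V=1) ✓

Yes, U and V are independent: every cell factors, so I(U;V) = 0 bits.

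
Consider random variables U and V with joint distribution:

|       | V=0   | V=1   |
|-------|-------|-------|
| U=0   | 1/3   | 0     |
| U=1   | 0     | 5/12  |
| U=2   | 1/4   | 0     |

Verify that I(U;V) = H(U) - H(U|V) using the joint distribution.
Left side, from I(U;V) = H(U) + H(V) - H(U,V):
Marginal P(U) (row sums):
  P(U=0) = 1/3 + 0 = 1/3
  P(U=1) = 0 + 5/12 = 5/12
  P(U=2) = 1/4 + 0 = 1/4
Marginal P(V) (column sums):
  P(V=0) = 1/3 + 0 + 1/4 = 7/12
  P(V=1) = 0 + 5/12 + 0 = 5/12

H(U) = -[(1/3)·log₂(1/3) + (5/12)·log₂(5/12) + (1/4)·log₂(1/4)]
  = 0.5283 + 0.5263 + 0.5000
  = 1.5546 bits
H(V) = -[(7/12)·log₂(7/12) + (5/12)·log₂(5/12)]
  = 0.4536 + 0.5263
  = 0.9799 bits
H(U,V) = -[(1/3)·log₂(1/3) + (5/12)·log₂(5/12) + (1/4)·log₂(1/4)]
  = 0.5283 + 0.5263 + 0.5000
  = 1.5546 bits

I(U;V) = H(U) + H(V) - H(U,V)
  = 1.5546 + 0.9799 - 1.5546
  = 0.9799 bits

Right side, with H(U|V) computed directly from the conditional probabilities:
H(U|V) = -Σ P(U,V)·log₂ P(U|V), where P(U|V) = P(U,V) / P(V)
  (cells with P(U,V) = 0 contribute 0)
  (U=0,V=0): P(U|V) = (1/3)/(7/12) = 4/7;  -(1/3)·log₂(4/7) = 0.2691
  (U=1,V=1): P(U|V) = (5/12)/(5/12) = 1;  -(5/12)·log₂(1) = 0.0000
  (U=2,V=0): P(U|V) = (1/4)/(7/12) = 3/7;  -(1/4)·log₂(3/7) = 0.3056
H(U|V) = 0.2691 + 0.0000 + 0.3056
  = 0.5747 bits
H(U) - H(U|V) = 1.5546 - 0.5747 = 0.9799 bits

Both sides equal 0.9799 bits, so I(U;V) = H(U) - H(U|V) ✓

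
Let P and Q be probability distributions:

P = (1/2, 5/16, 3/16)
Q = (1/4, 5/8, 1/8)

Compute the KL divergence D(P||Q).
D(P||Q) = Σ P(i) log₂(P(i)/Q(i))
  i=0: (1/2) × log₂((1/2)/(1/4)) = (1/2) × log₂(2) = 0.5000
  i=1: (5/16) × log₂((5/16)/(5/8)) = (5/16) × log₂(1/2) = -0.3125
  i=2: (3/16) × log₂((3/16)/(1/8)) = (3/16) × log₂(3/2) = 0.1097
D(P||Q) = 0.5000 - 0.3125 + 0.1097
  = 0.2972 bits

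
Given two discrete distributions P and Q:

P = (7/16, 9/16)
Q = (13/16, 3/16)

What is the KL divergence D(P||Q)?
D(P||Q) = Σ P(i) log₂(P(i)/Q(i))
  i=0: (7/16) × log₂((7/16)/(13/16)) = (7/16) × log₂(7/13) = -0.3907
  i=1: (9/16) × log₂((9/16)/(3/16)) = (9/16) × log₂(3) = 0.8915
D(P||Q) = -0.3907 + 0.8915
  = 0.5008 bits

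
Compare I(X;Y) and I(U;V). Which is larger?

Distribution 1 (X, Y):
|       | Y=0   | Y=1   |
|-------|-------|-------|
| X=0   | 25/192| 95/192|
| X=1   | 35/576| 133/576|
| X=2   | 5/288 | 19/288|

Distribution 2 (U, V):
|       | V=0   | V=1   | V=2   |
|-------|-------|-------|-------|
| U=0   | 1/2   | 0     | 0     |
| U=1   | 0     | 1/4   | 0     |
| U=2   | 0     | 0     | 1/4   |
Distribution 1 (X, Y):
Marginal P(X) (row sums):
  P(X=0) = 25/192 + 95/192 = 5/8
  P(X=1) = 35/576 + 133/576 = 7/24
  P(X=2) = 5/288 + 19/288 = 1/12
Marginal P(Y) (column sums):
  P(Y=0) = 25/192 + 35/576 + 5/288 = 5/24
  P(Y=1) = 95/192 + 133/576 + 19/288 = 19/24

H(X) = -[(5/8)·log₂(5/8) + (7/24)·log₂(7/24) + (1/12)·log₂(1/12)]
  = 0.4238 + 0.5185 + 0.2987
  = 1.2410 bits
H(Y) = -[(5/24)·log₂(5/24) + (19/24)·log₂(19/24)]
  = 0.4715 + 0.2668
  = 0.7383 bits
H(X,Y) = -[(25/192)·log₂(25/192) + (95/192)·log₂(95/192) + (35/576)·log₂(35/576) + (133/576)·log₂(133/576) + (5/288)·log₂(5/288) + (19/288)·log₂(19/288)]
  = 0.3830 + 0.5023 + 0.2455 + 0.4883 + 0.1015 + 0.2587
  = 1.9793 bits

I(X;Y) = H(X) + H(Y) - H(X,Y)
  = 1.2410 + 0.7383 - 1.9793
  = 0.0000 bits

Distribution 2 (U, V):
Marginal P(U) (row sums):
  P(U=0) = 1/2 + 0 + 0 = 1/2
  P(U=1) = 0 + 1/4 + 0 = 1/4
  P(U=2) = 0 + 0 + 1/4 = 1/4
Marginal P(V) (column sums):
  P(V=0) = 1/2 + 0 + 0 = 1/2
  P(V=1) = 0 + 1/4 + 0 = 1/4
  P(V=2) = 0 + 0 + 1/4 = 1/4

H(U) = -[(1/2)·log₂(1/2) + (1/4)·log₂(1/4) + (1/4)·log₂(1/4)]
  = 0.5000 + 0.5000 + 0.5000
  = 1.5000 bits
H(V) = -[(1/2)·log₂(1/2) + (1/4)·log₂(1/4) + (1/4)·log₂(1/4)]
  = 0.5000 + 0.5000 + 0.5000
  = 1.5000 bits
H(U,V) = -[(1/2)·log₂(1/2) + (1/4)·log₂(1/4) + (1/4)·log₂(1/4)]
  = 0.5000 + 0.5000 + 0.5000
  = 1.5000 bits

I(U;V) = H(U) + H(V) - H(U,V)
  = 1.5000 + 1.5000 - 1.5000
  = 1.5000 bits

I(U;V) = 1.5000 bits > I(X;Y) = 0.0000 bits, so (U, V) has the higher mutual information (stronger dependence).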